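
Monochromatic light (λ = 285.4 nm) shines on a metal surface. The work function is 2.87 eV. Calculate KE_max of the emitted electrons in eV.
1.4742 eV

Using Einstein's photoelectric equation: KE_max = hf - φ = hc/λ - φ

First, calculate the photon energy:
E_photon = hc/λ = (6.626×10⁻³⁴ J·s)(3×10⁸ m/s) / (285.4×10⁻⁹ m)
E_photon = 4.3442 eV

Then, the maximum kinetic energy:
KE_max = E_photon - φ = 4.3442 eV - 2.87 eV = 1.4742 eV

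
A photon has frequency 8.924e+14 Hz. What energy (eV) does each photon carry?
3.6907 eV

Using E = hf:

E = hf = (6.626×10⁻³⁴ J·s)(8.924e+14 Hz)
E = 3.6907 eV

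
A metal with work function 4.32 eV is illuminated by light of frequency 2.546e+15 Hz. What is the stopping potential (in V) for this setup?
6.2094 V

The stopping potential V_s satisfies: eV_s = KE_max

First, find KE_max using Einstein's equation:
E_photon = hf = (6.626×10⁻³⁴ J·s)(2.546e+15 Hz) = 10.5294 eV
KE_max = E_photon - φ = 10.5294 - 4.32 = 6.2094 eV

Since eV_s = KE_max:
V_s = KE_max/e = 6.2094 V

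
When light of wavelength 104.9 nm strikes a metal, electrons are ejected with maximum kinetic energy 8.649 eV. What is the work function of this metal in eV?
3.17 eV

From Einstein's photoelectric equation: KE_max = hf - φ = hc/λ - φ

Rearranging for φ:
φ = hc/λ - KE_max

Calculate photon energy:
E_photon = hc/λ = 11.8193 eV

Therefore:
φ = 11.8193 - 8.649 = 3.17 eV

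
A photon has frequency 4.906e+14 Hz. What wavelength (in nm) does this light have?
611.07 nm

Using the wave equation: c = fλ

Solving for wavelength:
λ = c/f = (3×10⁸ m/s) / (4.906e+14 Hz)
λ = 611.07 nm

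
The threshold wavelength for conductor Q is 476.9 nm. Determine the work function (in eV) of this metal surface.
2.60 eV

At the threshold wavelength, photon energy equals work function:
φ = hc/λ₀

Calculating:
φ = (6.626×10⁻³⁴ J·s)(3×10⁸ m/s) / (476.9×10⁻⁹ m)
φ = 2.60 eV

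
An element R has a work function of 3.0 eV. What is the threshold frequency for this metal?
7.2540e+14 Hz

The threshold frequency is when the photon energy equals the work function:
hf₀ = φ

Solving for f₀:
f₀ = φ/h = (3.0 eV × 1.602×10⁻¹⁹ J/eV) / (6.626×10⁻³⁴ J·s)
f₀ = 7.2540e+14 Hz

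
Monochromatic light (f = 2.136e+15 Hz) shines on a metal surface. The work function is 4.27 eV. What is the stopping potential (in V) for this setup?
4.5638 V

The stopping potential V_s satisfies: eV_s = KE_max

First, find KE_max using Einstein's equation:
E_photon = hf = (6.626×10⁻³⁴ J·s)(2.136e+15 Hz) = 8.8338 eV
KE_max = E_photon - φ = 8.8338 - 4.27 = 4.5638 eV

Since eV_s = KE_max:
V_s = KE_max/e = 4.5638 V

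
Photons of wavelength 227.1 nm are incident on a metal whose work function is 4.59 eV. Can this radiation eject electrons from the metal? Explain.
Yes

For photoemission, the photon energy must exceed the work function.

Photon energy: E = hc/λ = 5.4595 eV
Work function: φ = 4.59 eV

Since E_photon (5.4595 eV) > φ (4.59 eV), photoemission WILL occur.
The threshold wavelength is λ₀ = hc/φ = 270.1 nm.
Since 227.1 nm < 270.1 nm, the light has sufficient energy.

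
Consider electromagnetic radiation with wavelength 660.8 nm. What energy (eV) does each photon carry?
1.8763 eV

Using E = hf = hc/λ:

E = hc/λ = (6.626×10⁻³⁴ J·s)(3×10⁸ m/s) / (660.8×10⁻⁹ m)
E = 1.8763 eV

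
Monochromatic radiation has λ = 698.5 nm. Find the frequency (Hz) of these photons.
4.2919e+14 Hz

Using the wave equation: c = fλ

Solving for frequency:
f = c/λ = (3×10⁸ m/s) / (698.5×10⁻⁹ m)
f = 4.2919e+14 Hz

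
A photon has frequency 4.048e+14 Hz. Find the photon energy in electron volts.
1.6741 eV

Using E = hf:

E = hf = (6.626×10⁻³⁴ J·s)(4.048e+14 Hz)
E = 1.6741 eV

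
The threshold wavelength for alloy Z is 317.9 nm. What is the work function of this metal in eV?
3.90 eV

At the threshold wavelength, photon energy equals work function:
φ = hc/λ₀

Calculating:
φ = (6.626×10⁻³⁴ J·s)(3×10⁸ m/s) / (317.9×10⁻⁹ m)
φ = 3.90 eV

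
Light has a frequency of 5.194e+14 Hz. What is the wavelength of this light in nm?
577.19 nm

Using the wave equation: c = fλ

Solving for wavelength:
λ = c/f = (3×10⁸ m/s) / (5.194e+14 Hz)
λ = 577.19 nm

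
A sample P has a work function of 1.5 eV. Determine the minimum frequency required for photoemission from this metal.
3.6270e+14 Hz

The threshold frequency is when the photon energy equals the work function:
hf₀ = φ

Solving for f₀:
f₀ = φ/h = (1.5 eV × 1.602×10⁻¹⁹ J/eV) / (6.626×10⁻³⁴ J·s)
f₀ = 3.6270e+14 Hz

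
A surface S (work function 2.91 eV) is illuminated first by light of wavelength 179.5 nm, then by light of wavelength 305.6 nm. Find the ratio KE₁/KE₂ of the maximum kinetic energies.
3.4847

Using Einstein's equation: KE_max = hc/λ - φ

For λ₁ = 179.5 nm:
E₁ = hc/λ₁ = 6.9072 eV
KE₁ = E₁ - φ = 6.9072 - 2.91 = 3.9972 eV

For λ₂ = 305.6 nm:
E₂ = hc/λ₂ = 4.0571 eV
KE₂ = E₂ - φ = 4.0571 - 2.91 = 1.1471 eV

Ratio: KE₁/KE₂ = 3.9972/1.1471 = 3.4847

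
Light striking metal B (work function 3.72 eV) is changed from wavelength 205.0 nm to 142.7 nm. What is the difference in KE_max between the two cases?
2.6404 eV

Using Einstein's equation: KE_max = hc/λ - φ

For λ₁ = 205.0 nm:
KE₁ = hc/λ₁ - φ = 6.0480 - 3.72 = 2.3280 eV

For λ₂ = 142.7 nm:
KE₂ = hc/λ₂ - φ = 8.6885 - 3.72 = 4.9685 eV

Change in KE:
ΔKE = KE₂ - KE₁ = 4.9685 - 2.3280 = 2.6404 eV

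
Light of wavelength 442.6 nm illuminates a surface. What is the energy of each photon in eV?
2.8013 eV

Using E = hf = hc/λ:

E = hc/λ = (6.626×10⁻³⁴ J·s)(3×10⁸ m/s) / (442.6×10⁻⁹ m)
E = 2.8013 eV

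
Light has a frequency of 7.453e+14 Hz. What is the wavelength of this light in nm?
402.24 nm

Using the wave equation: c = fλ

Solving for wavelength:
λ = c/f = (3×10⁸ m/s) / (7.453e+14 Hz)
λ = 402.24 nm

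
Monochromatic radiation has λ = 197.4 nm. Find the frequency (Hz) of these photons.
1.5187e+15 Hz

Using the wave equation: c = fλ

Solving for frequency:
f = c/λ = (3×10⁸ m/s) / (197.4×10⁻⁹ m)
f = 1.5187e+15 Hz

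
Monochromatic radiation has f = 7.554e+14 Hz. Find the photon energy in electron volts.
3.1241 eV

Using E = hf:

E = hf = (6.626×10⁻³⁴ J·s)(7.554e+14 Hz)
E = 3.1241 eV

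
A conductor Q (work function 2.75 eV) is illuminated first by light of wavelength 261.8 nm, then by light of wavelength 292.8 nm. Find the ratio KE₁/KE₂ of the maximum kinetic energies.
1.3378

Using Einstein's equation: KE_max = hc/λ - φ

For λ₁ = 261.8 nm:
E₁ = hc/λ₁ = 4.7358 eV
KE₁ = E₁ - φ = 4.7358 - 2.75 = 1.9858 eV

For λ₂ = 292.8 nm:
E₂ = hc/λ₂ = 4.2344 eV
KE₂ = E₂ - φ = 4.2344 - 2.75 = 1.4844 eV

Ratio: KE₁/KE₂ = 1.9858/1.4844 = 1.3378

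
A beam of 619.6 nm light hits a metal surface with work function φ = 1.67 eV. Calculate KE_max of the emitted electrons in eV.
0.3310 eV

Using Einstein's photoelectric equation: KE_max = hf - φ = hc/λ - φ

First, calculate the photon energy:
E_photon = hc/λ = (6.626×10⁻³⁴ J·s)(3×10⁸ m/s) / (619.6×10⁻⁹ m)
E_photon = 2.0010 eV

Then, the maximum kinetic energy:
KE_max = E_photon - φ = 2.0010 eV - 1.67 eV = 0.3310 eV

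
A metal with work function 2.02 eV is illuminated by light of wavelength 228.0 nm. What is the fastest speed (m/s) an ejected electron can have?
1.0965e+06 m/s

First, find the maximum kinetic energy:
E_photon = hc/λ = 5.4379 eV
KE_max = E_photon - φ = 5.4379 - 2.02 = 3.4179 eV

Convert to Joules: KE_max = 3.4179 × 1.602×10⁻¹⁹ J = 5.4761e-19 J

Then use KE = ½mv² to find velocity:
v = √(2·KE/m) = √(2 × 5.4761e-19 J / 9.109e-31 kg)
v = 1.0965e+06 m/s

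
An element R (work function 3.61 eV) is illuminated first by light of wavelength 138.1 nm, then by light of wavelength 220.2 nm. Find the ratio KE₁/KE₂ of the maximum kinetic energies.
2.6567

Using Einstein's equation: KE_max = hc/λ - φ

For λ₁ = 138.1 nm:
E₁ = hc/λ₁ = 8.9779 eV
KE₁ = E₁ - φ = 8.9779 - 3.61 = 5.3679 eV

For λ₂ = 220.2 nm:
E₂ = hc/λ₂ = 5.6305 eV
KE₂ = E₂ - φ = 5.6305 - 3.61 = 2.0205 eV

Ratio: KE₁/KE₂ = 5.3679/2.0205 = 2.6567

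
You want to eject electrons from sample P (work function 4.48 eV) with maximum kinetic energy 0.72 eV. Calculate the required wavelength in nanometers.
238.43 nm

From Einstein's equation: KE_max = hc/λ - φ

Rearranging for λ:
hc/λ = KE_max + φ
λ = hc/(KE_max + φ)

Required photon energy:
E_photon = KE_max + φ = 0.72 + 4.48 = 5.20 eV

Required wavelength:
λ = hc/E_photon = (6.626×10⁻³⁴)(3×10⁸) / (5.20 × 1.602×10⁻¹⁹)
λ = 238.43 nm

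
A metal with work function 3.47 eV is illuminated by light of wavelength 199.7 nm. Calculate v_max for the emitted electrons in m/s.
9.8149e+05 m/s

First, find the maximum kinetic energy:
E_photon = hc/λ = 6.2085 eV
KE_max = E_photon - φ = 6.2085 - 3.47 = 2.7385 eV

Convert to Joules: KE_max = 2.7385 × 1.602×10⁻¹⁹ J = 4.3876e-19 J

Then use KE = ½mv² to find velocity:
v = √(2·KE/m) = √(2 × 4.3876e-19 J / 9.109e-31 kg)
v = 9.8149e+05 m/s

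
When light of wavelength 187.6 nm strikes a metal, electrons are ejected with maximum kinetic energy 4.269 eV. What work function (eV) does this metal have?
2.34 eV

From Einstein's photoelectric equation: KE_max = hf - φ = hc/λ - φ

Rearranging for φ:
φ = hc/λ - KE_max

Calculate photon energy:
E_photon = hc/λ = 6.6090 eV

Therefore:
φ = 6.6090 - 4.269 = 2.34 eV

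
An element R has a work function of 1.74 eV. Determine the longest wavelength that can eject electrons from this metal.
712.55 nm

The threshold wavelength is when the photon energy equals the work function:
hc/λ₀ = φ

Solving for λ₀:
λ₀ = hc/φ = (6.626×10⁻³⁴ J·s)(3×10⁸ m/s) / (1.74 eV × 1.602×10⁻¹⁹ J/eV)
λ₀ = 712.55 nm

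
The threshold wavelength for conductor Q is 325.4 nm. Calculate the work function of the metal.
3.81 eV

At the threshold wavelength, photon energy equals work function:
φ = hc/λ₀

Calculating:
φ = (6.626×10⁻³⁴ J·s)(3×10⁸ m/s) / (325.4×10⁻⁹ m)
φ = 3.81 eV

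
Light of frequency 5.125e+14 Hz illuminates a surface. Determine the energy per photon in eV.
2.1195 eV

Using E = hf:

E = hf = (6.626×10⁻³⁴ J·s)(5.125e+14 Hz)
E = 2.1195 eV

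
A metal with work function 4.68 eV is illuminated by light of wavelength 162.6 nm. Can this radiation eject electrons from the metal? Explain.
Yes

For photoemission, the photon energy must exceed the work function.

Photon energy: E = hc/λ = 7.6251 eV
Work function: φ = 4.68 eV

Since E_photon (7.6251 eV) > φ (4.68 eV), photoemission WILL occur.
The threshold wavelength is λ₀ = hc/φ = 264.9 nm.
Since 162.6 nm < 264.9 nm, the light has sufficient energy.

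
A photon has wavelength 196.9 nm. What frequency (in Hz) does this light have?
1.5226e+15 Hz

Using the wave equation: c = fλ

Solving for frequency:
f = c/λ = (3×10⁸ m/s) / (196.9×10⁻⁹ m)
f = 1.5226e+15 Hz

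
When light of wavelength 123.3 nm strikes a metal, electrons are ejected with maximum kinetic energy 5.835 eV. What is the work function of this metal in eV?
4.22 eV

From Einstein's photoelectric equation: KE_max = hf - φ = hc/λ - φ

Rearranging for φ:
φ = hc/λ - KE_max

Calculate photon energy:
E_photon = hc/λ = 10.0555 eV

Therefore:
φ = 10.0555 - 5.835 = 4.22 eV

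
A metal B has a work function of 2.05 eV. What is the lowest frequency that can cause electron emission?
4.9569e+14 Hz

The threshold frequency is when the photon energy equals the work function:
hf₀ = φ

Solving for f₀:
f₀ = φ/h = (2.05 eV × 1.602×10⁻¹⁹ J/eV) / (6.626×10⁻³⁴ J·s)
f₀ = 4.9569e+14 Hz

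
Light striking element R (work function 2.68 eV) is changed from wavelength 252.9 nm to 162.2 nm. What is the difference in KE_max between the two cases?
2.7414 eV

Using Einstein's equation: KE_max = hc/λ - φ

For λ₁ = 252.9 nm:
KE₁ = hc/λ₁ - φ = 4.9025 - 2.68 = 2.2225 eV

For λ₂ = 162.2 nm:
KE₂ = hc/λ₂ - φ = 7.6439 - 2.68 = 4.9639 eV

Change in KE:
ΔKE = KE₂ - KE₁ = 4.9639 - 2.2225 = 2.7414 eV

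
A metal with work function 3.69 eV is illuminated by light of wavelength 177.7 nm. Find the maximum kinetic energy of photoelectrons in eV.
3.2872 eV

Using Einstein's photoelectric equation: KE_max = hf - φ = hc/λ - φ

First, calculate the photon energy:
E_photon = hc/λ = (6.626×10⁻³⁴ J·s)(3×10⁸ m/s) / (177.7×10⁻⁹ m)
E_photon = 6.9772 eV

Then, the maximum kinetic energy:
KE_max = E_photon - φ = 6.9772 eV - 3.69 eV = 3.2872 eV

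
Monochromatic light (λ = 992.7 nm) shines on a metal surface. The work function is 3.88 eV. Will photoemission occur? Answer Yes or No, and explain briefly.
No

For photoemission, the photon energy must exceed the work function.

Photon energy: E = hc/λ = 1.2490 eV
Work function: φ = 3.88 eV

Since E_photon (1.2490 eV) < φ (3.88 eV), photoemission will NOT occur.
The threshold wavelength is λ₀ = hc/φ = 319.5 nm.
Since 992.7 nm > 319.5 nm, the photons lack sufficient energy.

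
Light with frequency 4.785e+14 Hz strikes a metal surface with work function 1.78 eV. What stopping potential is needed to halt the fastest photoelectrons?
0.1989 V

The stopping potential V_s satisfies: eV_s = KE_max

First, find KE_max using Einstein's equation:
E_photon = hf = (6.626×10⁻³⁴ J·s)(4.785e+14 Hz) = 1.9789 eV
KE_max = E_photon - φ = 1.9789 - 1.78 = 0.1989 eV

Since eV_s = KE_max:
V_s = KE_max/e = 0.1989 V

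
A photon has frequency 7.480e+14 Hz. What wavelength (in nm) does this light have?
400.79 nm

Using the wave equation: c = fλ

Solving for wavelength:
λ = c/f = (3×10⁸ m/s) / (7.480e+14 Hz)
λ = 400.79 nm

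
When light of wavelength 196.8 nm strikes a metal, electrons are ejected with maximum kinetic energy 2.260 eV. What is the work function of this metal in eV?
4.04 eV

From Einstein's photoelectric equation: KE_max = hf - φ = hc/λ - φ

Rearranging for φ:
φ = hc/λ - KE_max

Calculate photon energy:
E_photon = hc/λ = 6.3000 eV

Therefore:
φ = 6.3000 - 2.260 = 4.04 eV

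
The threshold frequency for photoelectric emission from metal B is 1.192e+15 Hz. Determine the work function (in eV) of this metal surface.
4.93 eV

At the threshold frequency, photon energy equals work function:
φ = hf₀

Calculating:
φ = (6.626×10⁻³⁴ J·s)(1.192e+15 Hz)
φ = 4.93 eV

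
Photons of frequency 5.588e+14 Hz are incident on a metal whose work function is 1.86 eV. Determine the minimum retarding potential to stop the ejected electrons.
0.4510 V

The stopping potential V_s satisfies: eV_s = KE_max

First, find KE_max using Einstein's equation:
E_photon = hf = (6.626×10⁻³⁴ J·s)(5.588e+14 Hz) = 2.3110 eV
KE_max = E_photon - φ = 2.3110 - 1.86 = 0.4510 eV

Since eV_s = KE_max:
V_s = KE_max/e = 0.4510 V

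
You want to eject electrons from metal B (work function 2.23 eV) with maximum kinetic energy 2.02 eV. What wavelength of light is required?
291.73 nm

From Einstein's equation: KE_max = hc/λ - φ

Rearranging for λ:
hc/λ = KE_max + φ
λ = hc/(KE_max + φ)

Required photon energy:
E_photon = KE_max + φ = 2.02 + 2.23 = 4.25 eV

Required wavelength:
λ = hc/E_photon = (6.626×10⁻³⁴)(3×10⁸) / (4.25 × 1.602×10⁻¹⁹)
λ = 291.73 nm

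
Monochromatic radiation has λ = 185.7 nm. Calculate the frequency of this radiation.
1.6144e+15 Hz

Using the wave equation: c = fλ

Solving for frequency:
f = c/λ = (3×10⁸ m/s) / (185.7×10⁻⁹ m)
f = 1.6144e+15 Hz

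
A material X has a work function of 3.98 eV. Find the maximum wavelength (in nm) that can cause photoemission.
311.52 nm

The threshold wavelength is when the photon energy equals the work function:
hc/λ₀ = φ

Solving for λ₀:
λ₀ = hc/φ = (6.626×10⁻³⁴ J·s)(3×10⁸ m/s) / (3.98 eV × 1.602×10⁻¹⁹ J/eV)
λ₀ = 311.52 nm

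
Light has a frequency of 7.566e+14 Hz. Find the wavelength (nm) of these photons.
396.24 nm

Using the wave equation: c = fλ

Solving for wavelength:
λ = c/f = (3×10⁸ m/s) / (7.566e+14 Hz)
λ = 396.24 nm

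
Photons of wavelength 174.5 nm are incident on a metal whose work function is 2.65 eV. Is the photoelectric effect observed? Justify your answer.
Yes

For photoemission, the photon energy must exceed the work function.

Photon energy: E = hc/λ = 7.1051 eV
Work function: φ = 2.65 eV

Since E_photon (7.1051 eV) > φ (2.65 eV), photoemission WILL occur.
The threshold wavelength is λ₀ = hc/φ = 467.9 nm.
Since 174.5 nm < 467.9 nm, the light has sufficient energy.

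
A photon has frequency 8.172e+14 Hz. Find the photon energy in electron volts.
3.3797 eV

Using E = hf:

E = hf = (6.626×10⁻³⁴ J·s)(8.172e+14 Hz)
E = 3.3797 eV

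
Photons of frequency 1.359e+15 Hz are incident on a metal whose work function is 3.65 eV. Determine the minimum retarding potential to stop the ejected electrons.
1.9704 V

The stopping potential V_s satisfies: eV_s = KE_max

First, find KE_max using Einstein's equation:
E_photon = hf = (6.626×10⁻³⁴ J·s)(1.359e+15 Hz) = 5.6204 eV
KE_max = E_photon - φ = 5.6204 - 3.65 = 1.9704 eV

Since eV_s = KE_max:
V_s = KE_max/e = 1.9704 V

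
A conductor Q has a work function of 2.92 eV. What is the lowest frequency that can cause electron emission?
7.0605e+14 Hz

The threshold frequency is when the photon energy equals the work function:
hf₀ = φ

Solving for f₀:
f₀ = φ/h = (2.92 eV × 1.602×10⁻¹⁹ J/eV) / (6.626×10⁻³⁴ J·s)
f₀ = 7.0605e+14 Hz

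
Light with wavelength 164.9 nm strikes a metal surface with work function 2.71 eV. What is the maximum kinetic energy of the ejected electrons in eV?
4.8088 eV

Using Einstein's photoelectric equation: KE_max = hf - φ = hc/λ - φ

First, calculate the photon energy:
E_photon = hc/λ = (6.626×10⁻³⁴ J·s)(3×10⁸ m/s) / (164.9×10⁻⁹ m)
E_photon = 7.5188 eV

Then, the maximum kinetic energy:
KE_max = E_photon - φ = 7.5188 eV - 2.71 eV = 4.8088 eV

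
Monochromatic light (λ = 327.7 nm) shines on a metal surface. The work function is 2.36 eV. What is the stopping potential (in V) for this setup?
1.4235 V

The stopping potential V_s satisfies: eV_s = KE_max

First, find KE_max using Einstein's equation:
E_photon = hc/λ = 3.7835 eV
KE_max = E_photon - φ = 3.7835 - 2.36 = 1.4235 eV

Since eV_s = KE_max:
V_s = KE_max/e = 1.4235 V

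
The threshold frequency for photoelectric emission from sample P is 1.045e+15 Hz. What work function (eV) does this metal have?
4.32 eV

At the threshold frequency, photon energy equals work function:
φ = hf₀

Calculating:
φ = (6.626×10⁻³⁴ J·s)(1.045e+15 Hz)
φ = 4.32 eV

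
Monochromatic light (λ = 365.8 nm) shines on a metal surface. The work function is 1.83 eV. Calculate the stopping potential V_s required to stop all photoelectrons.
1.5594 V

The stopping potential V_s satisfies: eV_s = KE_max

First, find KE_max using Einstein's equation:
E_photon = hc/λ = 3.3894 eV
KE_max = E_photon - φ = 3.3894 - 1.83 = 1.5594 eV

Since eV_s = KE_max:
V_s = KE_max/e = 1.5594 V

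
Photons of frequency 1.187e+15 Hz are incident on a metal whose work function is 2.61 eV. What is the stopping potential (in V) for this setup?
2.2990 V

The stopping potential V_s satisfies: eV_s = KE_max

First, find KE_max using Einstein's equation:
E_photon = hf = (6.626×10⁻³⁴ J·s)(1.187e+15 Hz) = 4.9090 eV
KE_max = E_photon - φ = 4.9090 - 2.61 = 2.2990 eV

Since eV_s = KE_max:
V_s = KE_max/e = 2.2990 V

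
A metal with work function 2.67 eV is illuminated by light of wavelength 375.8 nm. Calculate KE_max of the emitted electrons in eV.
0.6292 eV

Using Einstein's photoelectric equation: KE_max = hf - φ = hc/λ - φ

First, calculate the photon energy:
E_photon = hc/λ = (6.626×10⁻³⁴ J·s)(3×10⁸ m/s) / (375.8×10⁻⁹ m)
E_photon = 3.2992 eV

Then, the maximum kinetic energy:
KE_max = E_photon - φ = 3.2992 eV - 2.67 eV = 0.6292 eV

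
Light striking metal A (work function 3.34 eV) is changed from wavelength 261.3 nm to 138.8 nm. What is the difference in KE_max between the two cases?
4.1877 eV

Using Einstein's equation: KE_max = hc/λ - φ

For λ₁ = 261.3 nm:
KE₁ = hc/λ₁ - φ = 4.7449 - 3.34 = 1.4049 eV

For λ₂ = 138.8 nm:
KE₂ = hc/λ₂ - φ = 8.9326 - 3.34 = 5.5926 eV

Change in KE:
ΔKE = KE₂ - KE₁ = 5.5926 - 1.4049 = 4.1877 eV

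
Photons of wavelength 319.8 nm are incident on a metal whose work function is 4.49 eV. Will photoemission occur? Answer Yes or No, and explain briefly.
No

For photoemission, the photon energy must exceed the work function.

Photon energy: E = hc/λ = 3.8769 eV
Work function: φ = 4.49 eV

Since E_photon (3.8769 eV) < φ (4.49 eV), photoemission will NOT occur.
The threshold wavelength is λ₀ = hc/φ = 276.1 nm.
Since 319.8 nm > 276.1 nm, the photons lack sufficient energy.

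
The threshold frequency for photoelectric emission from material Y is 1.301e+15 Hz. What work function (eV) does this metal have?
5.38 eV

At the threshold frequency, photon energy equals work function:
φ = hf₀

Calculating:
φ = (6.626×10⁻³⁴ J·s)(1.301e+15 Hz)
φ = 5.38 eV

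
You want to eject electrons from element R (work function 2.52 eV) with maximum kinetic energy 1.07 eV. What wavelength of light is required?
345.36 nm

From Einstein's equation: KE_max = hc/λ - φ

Rearranging for λ:
hc/λ = KE_max + φ
λ = hc/(KE_max + φ)

Required photon energy:
E_photon = KE_max + φ = 1.07 + 2.52 = 3.59 eV

Required wavelength:
λ = hc/E_photon = (6.626×10⁻³⁴)(3×10⁸) / (3.59 × 1.602×10⁻¹⁹)
λ = 345.36 nm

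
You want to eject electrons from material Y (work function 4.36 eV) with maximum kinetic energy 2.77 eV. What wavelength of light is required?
173.89 nm

From Einstein's equation: KE_max = hc/λ - φ

Rearranging for λ:
hc/λ = KE_max + φ
λ = hc/(KE_max + φ)

Required photon energy:
E_photon = KE_max + φ = 2.77 + 4.36 = 7.13 eV

Required wavelength:
λ = hc/E_photon = (6.626×10⁻³⁴)(3×10⁸) / (7.13 × 1.602×10⁻¹⁹)
λ = 173.89 nm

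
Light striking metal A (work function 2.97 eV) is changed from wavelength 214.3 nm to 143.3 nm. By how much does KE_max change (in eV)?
2.8665 eV

Using Einstein's equation: KE_max = hc/λ - φ

For λ₁ = 214.3 nm:
KE₁ = hc/λ₁ - φ = 5.7855 - 2.97 = 2.8155 eV

For λ₂ = 143.3 nm:
KE₂ = hc/λ₂ - φ = 8.6521 - 2.97 = 5.6821 eV

Change in KE:
ΔKE = KE₂ - KE₁ = 5.6821 - 2.8155 = 2.8665 eV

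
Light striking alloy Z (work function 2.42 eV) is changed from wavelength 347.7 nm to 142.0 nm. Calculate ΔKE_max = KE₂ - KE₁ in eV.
5.1654 eV

Using Einstein's equation: KE_max = hc/λ - φ

For λ₁ = 347.7 nm:
KE₁ = hc/λ₁ - φ = 3.5658 - 2.42 = 1.1458 eV

For λ₂ = 142.0 nm:
KE₂ = hc/λ₂ - φ = 8.7313 - 2.42 = 6.3113 eV

Change in KE:
ΔKE = KE₂ - KE₁ = 6.3113 - 1.1458 = 5.1654 eV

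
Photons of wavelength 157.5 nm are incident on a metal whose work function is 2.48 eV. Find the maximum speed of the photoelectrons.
1.3772e+06 m/s

First, find the maximum kinetic energy:
E_photon = hc/λ = 7.8720 eV
KE_max = E_photon - φ = 7.8720 - 2.48 = 5.3920 eV

Convert to Joules: KE_max = 5.3920 × 1.602×10⁻¹⁹ J = 8.6390e-19 J

Then use KE = ½mv² to find velocity:
v = √(2·KE/m) = √(2 × 8.6390e-19 J / 9.109e-31 kg)
v = 1.3772e+06 m/s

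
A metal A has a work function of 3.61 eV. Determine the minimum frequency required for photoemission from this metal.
8.7289e+14 Hz

The threshold frequency is when the photon energy equals the work function:
hf₀ = φ

Solving for f₀:
f₀ = φ/h = (3.61 eV × 1.602×10⁻¹⁹ J/eV) / (6.626×10⁻³⁴ J·s)
f₀ = 8.7289e+14 Hz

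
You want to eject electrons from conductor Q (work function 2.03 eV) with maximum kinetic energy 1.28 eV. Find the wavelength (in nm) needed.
374.57 nm

From Einstein's equation: KE_max = hc/λ - φ

Rearranging for λ:
hc/λ = KE_max + φ
λ = hc/(KE_max + φ)

Required photon energy:
E_photon = KE_max + φ = 1.28 + 2.03 = 3.31 eV

Required wavelength:
λ = hc/E_photon = (6.626×10⁻³⁴)(3×10⁸) / (3.31 × 1.602×10⁻¹⁹)
λ = 374.57 nm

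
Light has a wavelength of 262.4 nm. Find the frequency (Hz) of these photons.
1.1425e+15 Hz

Using the wave equation: c = fλ

Solving for frequency:
f = c/λ = (3×10⁸ m/s) / (262.4×10⁻⁹ m)
f = 1.1425e+15 Hz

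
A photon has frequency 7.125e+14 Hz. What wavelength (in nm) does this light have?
420.76 nm

Using the wave equation: c = fλ

Solving for wavelength:
λ = c/f = (3×10⁸ m/s) / (7.125e+14 Hz)
λ = 420.76 nm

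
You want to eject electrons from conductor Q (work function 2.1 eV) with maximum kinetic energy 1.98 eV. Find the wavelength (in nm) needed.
303.88 nm

From Einstein's equation: KE_max = hc/λ - φ

Rearranging for λ:
hc/λ = KE_max + φ
λ = hc/(KE_max + φ)

Required photon energy:
E_photon = KE_max + φ = 1.98 + 2.1 = 4.08 eV

Required wavelength:
λ = hc/E_photon = (6.626×10⁻³⁴)(3×10⁸) / (4.08 × 1.602×10⁻¹⁹)
λ = 303.88 nm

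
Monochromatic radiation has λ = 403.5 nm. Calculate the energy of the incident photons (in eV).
3.0727 eV

Using E = hf = hc/λ:

E = hc/λ = (6.626×10⁻³⁴ J·s)(3×10⁸ m/s) / (403.5×10⁻⁹ m)
E = 3.0727 eV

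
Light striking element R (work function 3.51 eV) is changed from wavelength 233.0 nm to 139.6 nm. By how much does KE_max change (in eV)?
3.5602 eV

Using Einstein's equation: KE_max = hc/λ - φ

For λ₁ = 233.0 nm:
KE₁ = hc/λ₁ - φ = 5.3212 - 3.51 = 1.8112 eV

For λ₂ = 139.6 nm:
KE₂ = hc/λ₂ - φ = 8.8814 - 3.51 = 5.3714 eV

Change in KE:
ΔKE = KE₂ - KE₁ = 5.3714 - 1.8112 = 3.5602 eV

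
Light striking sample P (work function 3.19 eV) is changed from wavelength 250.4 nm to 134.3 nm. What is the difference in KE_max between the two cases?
4.2804 eV

Using Einstein's equation: KE_max = hc/λ - φ

For λ₁ = 250.4 nm:
KE₁ = hc/λ₁ - φ = 4.9514 - 3.19 = 1.7614 eV

For λ₂ = 134.3 nm:
KE₂ = hc/λ₂ - φ = 9.2319 - 3.19 = 6.0419 eV

Change in KE:
ΔKE = KE₂ - KE₁ = 6.0419 - 1.7614 = 4.2804 eV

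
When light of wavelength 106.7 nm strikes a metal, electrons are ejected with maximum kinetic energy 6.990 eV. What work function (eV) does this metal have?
4.63 eV

From Einstein's photoelectric equation: KE_max = hf - φ = hc/λ - φ

Rearranging for φ:
φ = hc/λ - KE_max

Calculate photon energy:
E_photon = hc/λ = 11.6199 eV

Therefore:
φ = 11.6199 - 6.990 = 4.63 eV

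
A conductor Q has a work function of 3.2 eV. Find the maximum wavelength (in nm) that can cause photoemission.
387.45 nm

The threshold wavelength is when the photon energy equals the work function:
hc/λ₀ = φ

Solving for λ₀:
λ₀ = hc/φ = (6.626×10⁻³⁴ J·s)(3×10⁸ m/s) / (3.2 eV × 1.602×10⁻¹⁹ J/eV)
λ₀ = 387.45 nm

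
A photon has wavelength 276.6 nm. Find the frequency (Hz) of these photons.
1.0838e+15 Hz

Using the wave equation: c = fλ

Solving for frequency:
f = c/λ = (3×10⁸ m/s) / (276.6×10⁻⁹ m)
f = 1.0838e+15 Hz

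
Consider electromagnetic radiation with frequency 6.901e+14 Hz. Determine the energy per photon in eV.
2.8540 eV

Using E = hf:

E = hf = (6.626×10⁻³⁴ J·s)(6.901e+14 Hz)
E = 2.8540 eV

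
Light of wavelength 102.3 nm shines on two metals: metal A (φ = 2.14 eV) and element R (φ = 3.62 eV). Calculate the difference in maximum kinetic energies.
1.4800 eV

Using KE_max = hc/λ - φ for each metal:

Photon energy: E = hc/λ = 12.1197 eV

For metal A (φ₁ = 2.14 eV):
KE₁ = E - φ₁ = 12.1197 - 2.14 = 9.9797 eV

For element R (φ₂ = 3.62 eV):
KE₂ = E - φ₂ = 12.1197 - 3.62 = 8.4997 eV

Difference:
ΔKE = KE₁ - KE₂ = 9.9797 - 8.4997 = 1.4800 eV

Note: The difference equals the difference in work functions: 3.62 - 2.14 = 1.48 eV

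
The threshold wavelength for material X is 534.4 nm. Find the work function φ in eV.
2.32 eV

At the threshold wavelength, photon energy equals work function:
φ = hc/λ₀

Calculating:
φ = (6.626×10⁻³⁴ J·s)(3×10⁸ m/s) / (534.4×10⁻⁹ m)
φ = 2.32 eV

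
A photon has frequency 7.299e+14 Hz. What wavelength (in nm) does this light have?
410.73 nm

Using the wave equation: c = fλ

Solving for wavelength:
λ = c/f = (3×10⁸ m/s) / (7.299e+14 Hz)
λ = 410.73 nm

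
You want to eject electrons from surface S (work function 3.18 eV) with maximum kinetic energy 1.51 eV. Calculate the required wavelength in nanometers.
264.36 nm

From Einstein's equation: KE_max = hc/λ - φ

Rearranging for λ:
hc/λ = KE_max + φ
λ = hc/(KE_max + φ)

Required photon energy:
E_photon = KE_max + φ = 1.51 + 3.18 = 4.69 eV

Required wavelength:
λ = hc/E_photon = (6.626×10⁻³⁴)(3×10⁸) / (4.69 × 1.602×10⁻¹⁹)
λ = 264.36 nm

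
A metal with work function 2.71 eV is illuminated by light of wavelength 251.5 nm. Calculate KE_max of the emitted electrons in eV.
2.2198 eV

Using Einstein's photoelectric equation: KE_max = hf - φ = hc/λ - φ

First, calculate the photon energy:
E_photon = hc/λ = (6.626×10⁻³⁴ J·s)(3×10⁸ m/s) / (251.5×10⁻⁹ m)
E_photon = 4.9298 eV

Then, the maximum kinetic energy:
KE_max = E_photon - φ = 4.9298 eV - 2.71 eV = 2.2198 eV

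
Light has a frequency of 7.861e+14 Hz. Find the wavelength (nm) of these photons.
381.37 nm

Using the wave equation: c = fλ

Solving for wavelength:
λ = c/f = (3×10⁸ m/s) / (7.861e+14 Hz)
λ = 381.37 nm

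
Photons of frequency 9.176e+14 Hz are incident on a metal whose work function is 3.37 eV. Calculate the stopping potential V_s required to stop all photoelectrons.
0.4249 V

The stopping potential V_s satisfies: eV_s = KE_max

First, find KE_max using Einstein's equation:
E_photon = hf = (6.626×10⁻³⁴ J·s)(9.176e+14 Hz) = 3.7949 eV
KE_max = E_photon - φ = 3.7949 - 3.37 = 0.4249 eV

Since eV_s = KE_max:
V_s = KE_max/e = 0.4249 V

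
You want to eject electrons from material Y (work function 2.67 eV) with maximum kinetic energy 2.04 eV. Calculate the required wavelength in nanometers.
263.24 nm

From Einstein's equation: KE_max = hc/λ - φ

Rearranging for λ:
hc/λ = KE_max + φ
λ = hc/(KE_max + φ)

Required photon energy:
E_photon = KE_max + φ = 2.04 + 2.67 = 4.71 eV

Required wavelength:
λ = hc/E_photon = (6.626×10⁻³⁴)(3×10⁸) / (4.71 × 1.602×10⁻¹⁹)
λ = 263.24 nm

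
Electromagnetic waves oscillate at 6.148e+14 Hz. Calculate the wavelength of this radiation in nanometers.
487.63 nm

Using the wave equation: c = fλ

Solving for wavelength:
λ = c/f = (3×10⁸ m/s) / (6.148e+14 Hz)
λ = 487.63 nm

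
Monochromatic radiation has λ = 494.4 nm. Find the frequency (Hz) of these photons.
6.0638e+14 Hz

Using the wave equation: c = fλ

Solving for frequency:
f = c/λ = (3×10⁸ m/s) / (494.4×10⁻⁹ m)
f = 6.0638e+14 Hz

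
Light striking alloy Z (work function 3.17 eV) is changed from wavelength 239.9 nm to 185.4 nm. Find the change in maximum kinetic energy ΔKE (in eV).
1.5192 eV

Using Einstein's equation: KE_max = hc/λ - φ

For λ₁ = 239.9 nm:
KE₁ = hc/λ₁ - φ = 5.1682 - 3.17 = 1.9982 eV

For λ₂ = 185.4 nm:
KE₂ = hc/λ₂ - φ = 6.6874 - 3.17 = 3.5174 eV

Change in KE:
ΔKE = KE₂ - KE₁ = 3.5174 - 1.9982 = 1.5192 eV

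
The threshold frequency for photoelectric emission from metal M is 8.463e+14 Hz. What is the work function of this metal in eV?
3.50 eV

At the threshold frequency, photon energy equals work function:
φ = hf₀

Calculating:
φ = (6.626×10⁻³⁴ J·s)(8.463e+14 Hz)
φ = 3.50 eV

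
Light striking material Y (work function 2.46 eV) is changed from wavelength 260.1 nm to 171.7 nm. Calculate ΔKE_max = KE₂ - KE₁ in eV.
2.4542 eV

Using Einstein's equation: KE_max = hc/λ - φ

For λ₁ = 260.1 nm:
KE₁ = hc/λ₁ - φ = 4.7668 - 2.46 = 2.3068 eV

For λ₂ = 171.7 nm:
KE₂ = hc/λ₂ - φ = 7.2210 - 2.46 = 4.7610 eV

Change in KE:
ΔKE = KE₂ - KE₁ = 4.7610 - 2.3068 = 2.4542 eV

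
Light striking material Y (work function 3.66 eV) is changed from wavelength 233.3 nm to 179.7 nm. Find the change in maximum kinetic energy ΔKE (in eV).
1.5851 eV

Using Einstein's equation: KE_max = hc/λ - φ

For λ₁ = 233.3 nm:
KE₁ = hc/λ₁ - φ = 5.3144 - 3.66 = 1.6544 eV

For λ₂ = 179.7 nm:
KE₂ = hc/λ₂ - φ = 6.8995 - 3.66 = 3.2395 eV

Change in KE:
ΔKE = KE₂ - KE₁ = 3.2395 - 1.6544 = 1.5851 eV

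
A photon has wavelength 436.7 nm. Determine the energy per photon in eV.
2.8391 eV

Using E = hf = hc/λ:

E = hc/λ = (6.626×10⁻³⁴ J·s)(3×10⁸ m/s) / (436.7×10⁻⁹ m)
E = 2.8391 eV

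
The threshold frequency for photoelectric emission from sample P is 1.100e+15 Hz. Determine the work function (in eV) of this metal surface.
4.55 eV

At the threshold frequency, photon energy equals work function:
φ = hf₀

Calculating:
φ = (6.626×10⁻³⁴ J·s)(1.100e+15 Hz)
φ = 4.55 eV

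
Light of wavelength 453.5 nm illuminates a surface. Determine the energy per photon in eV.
2.7339 eV

Using E = hf = hc/λ:

E = hc/λ = (6.626×10⁻³⁴ J·s)(3×10⁸ m/s) / (453.5×10⁻⁹ m)
E = 2.7339 eV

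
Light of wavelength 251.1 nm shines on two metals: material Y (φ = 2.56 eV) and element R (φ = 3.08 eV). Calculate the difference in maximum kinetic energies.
0.5200 eV

Using KE_max = hc/λ - φ for each metal:

Photon energy: E = hc/λ = 4.9376 eV

For material Y (φ₁ = 2.56 eV):
KE₁ = E - φ₁ = 4.9376 - 2.56 = 2.3776 eV

For element R (φ₂ = 3.08 eV):
KE₂ = E - φ₂ = 4.9376 - 3.08 = 1.8576 eV

Difference:
ΔKE = KE₁ - KE₂ = 2.3776 - 1.8576 = 0.5200 eV

Note: The difference equals the difference in work functions: 3.08 - 2.56 = 0.52 eV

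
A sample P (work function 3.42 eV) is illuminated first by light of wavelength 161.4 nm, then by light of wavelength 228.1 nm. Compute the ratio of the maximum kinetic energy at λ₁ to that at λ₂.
2.1145

Using Einstein's equation: KE_max = hc/λ - φ

For λ₁ = 161.4 nm:
E₁ = hc/λ₁ = 7.6818 eV
KE₁ = E₁ - φ = 7.6818 - 3.42 = 4.2618 eV

For λ₂ = 228.1 nm:
E₂ = hc/λ₂ = 5.4355 eV
KE₂ = E₂ - φ = 5.4355 - 3.42 = 2.0155 eV

Ratio: KE₁/KE₂ = 4.2618/2.0155 = 2.1145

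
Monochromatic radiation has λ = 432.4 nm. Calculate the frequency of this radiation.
6.9332e+14 Hz

Using the wave equation: c = fλ

Solving for frequency:
f = c/λ = (3×10⁸ m/s) / (432.4×10⁻⁹ m)
f = 6.9332e+14 Hz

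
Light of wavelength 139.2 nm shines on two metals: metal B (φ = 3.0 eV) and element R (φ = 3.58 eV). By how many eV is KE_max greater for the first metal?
0.5800 eV

Using KE_max = hc/λ - φ for each metal:

Photon energy: E = hc/λ = 8.9069 eV

For metal B (φ₁ = 3.0 eV):
KE₁ = E - φ₁ = 8.9069 - 3.0 = 5.9069 eV

For element R (φ₂ = 3.58 eV):
KE₂ = E - φ₂ = 8.9069 - 3.58 = 5.3269 eV

Difference:
ΔKE = KE₁ - KE₂ = 5.9069 - 5.3269 = 0.5800 eV

Note: The difference equals the difference in work functions: 3.58 - 3.0 = 0.58 eV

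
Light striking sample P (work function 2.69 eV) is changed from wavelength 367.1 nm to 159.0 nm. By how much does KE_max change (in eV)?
4.4204 eV

Using Einstein's equation: KE_max = hc/λ - φ

For λ₁ = 367.1 nm:
KE₁ = hc/λ₁ - φ = 3.3774 - 2.69 = 0.6874 eV

For λ₂ = 159.0 nm:
KE₂ = hc/λ₂ - φ = 7.7977 - 2.69 = 5.1077 eV

Change in KE:
ΔKE = KE₂ - KE₁ = 5.1077 - 0.6874 = 4.4204 eV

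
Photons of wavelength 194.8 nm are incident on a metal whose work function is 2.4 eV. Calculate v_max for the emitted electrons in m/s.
1.1809e+06 m/s

First, find the maximum kinetic energy:
E_photon = hc/λ = 6.3647 eV
KE_max = E_photon - φ = 6.3647 - 2.4 = 3.9647 eV

Convert to Joules: KE_max = 3.9647 × 1.602×10⁻¹⁹ J = 6.3521e-19 J

Then use KE = ½mv² to find velocity:
v = √(2·KE/m) = √(2 × 6.3521e-19 J / 9.109e-31 kg)
v = 1.1809e+06 m/s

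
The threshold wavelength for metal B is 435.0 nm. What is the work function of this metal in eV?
2.85 eV

At the threshold wavelength, photon energy equals work function:
φ = hc/λ₀

Calculating:
φ = (6.626×10⁻³⁴ J·s)(3×10⁸ m/s) / (435.0×10⁻⁹ m)
φ = 2.85 eV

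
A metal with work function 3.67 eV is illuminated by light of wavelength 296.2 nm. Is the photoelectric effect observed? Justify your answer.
Yes

For photoemission, the photon energy must exceed the work function.

Photon energy: E = hc/λ = 4.1858 eV
Work function: φ = 3.67 eV

Since E_photon (4.1858 eV) > φ (3.67 eV), photoemission WILL occur.
The threshold wavelength is λ₀ = hc/φ = 337.8 nm.
Since 296.2 nm < 337.8 nm, the light has sufficient energy.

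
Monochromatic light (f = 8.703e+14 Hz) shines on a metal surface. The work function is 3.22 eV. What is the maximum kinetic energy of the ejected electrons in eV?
0.3793 eV

Using Einstein's photoelectric equation: KE_max = hf - φ

First, calculate the photon energy:
E_photon = hf = (6.626×10⁻³⁴ J·s)(8.703e+14 Hz)
E_photon = 3.5993 eV

Then, the maximum kinetic energy:
KE_max = E_photon - φ = 3.5993 eV - 3.22 eV = 0.3793 eV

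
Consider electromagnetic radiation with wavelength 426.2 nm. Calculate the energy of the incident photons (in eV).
2.9091 eV

Using E = hf = hc/λ:

E = hc/λ = (6.626×10⁻³⁴ J·s)(3×10⁸ m/s) / (426.2×10⁻⁹ m)
E = 2.9091 eV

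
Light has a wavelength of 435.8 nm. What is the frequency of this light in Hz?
6.8791e+14 Hz

Using the wave equation: c = fλ

Solving for frequency:
f = c/λ = (3×10⁸ m/s) / (435.8×10⁻⁹ m)
f = 6.8791e+14 Hz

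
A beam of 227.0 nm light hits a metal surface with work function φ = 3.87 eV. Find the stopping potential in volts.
1.5919 V

The stopping potential V_s satisfies: eV_s = KE_max

First, find KE_max using Einstein's equation:
E_photon = hc/λ = 5.4619 eV
KE_max = E_photon - φ = 5.4619 - 3.87 = 1.5919 eV

Since eV_s = KE_max:
V_s = KE_max/e = 1.5919 V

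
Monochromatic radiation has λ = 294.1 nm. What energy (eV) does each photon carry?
4.2157 eV

Using E = hf = hc/λ:

E = hc/λ = (6.626×10⁻³⁴ J·s)(3×10⁸ m/s) / (294.1×10⁻⁹ m)
E = 4.2157 eV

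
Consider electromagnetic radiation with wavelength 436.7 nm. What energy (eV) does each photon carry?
2.8391 eV

Using E = hf = hc/λ:

E = hc/λ = (6.626×10⁻³⁴ J·s)(3×10⁸ m/s) / (436.7×10⁻⁹ m)
E = 2.8391 eV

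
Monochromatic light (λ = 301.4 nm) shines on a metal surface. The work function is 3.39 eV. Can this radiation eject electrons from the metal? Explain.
Yes

For photoemission, the photon energy must exceed the work function.

Photon energy: E = hc/λ = 4.1136 eV
Work function: φ = 3.39 eV

Since E_photon (4.1136 eV) > φ (3.39 eV), photoemission WILL occur.
The threshold wavelength is λ₀ = hc/φ = 365.7 nm.
Since 301.4 nm < 365.7 nm, the light has sufficient energy.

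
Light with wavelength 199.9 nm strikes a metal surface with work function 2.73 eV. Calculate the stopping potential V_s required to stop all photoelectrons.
3.4723 V

The stopping potential V_s satisfies: eV_s = KE_max

First, find KE_max using Einstein's equation:
E_photon = hc/λ = 6.2023 eV
KE_max = E_photon - φ = 6.2023 - 2.73 = 3.4723 eV

Since eV_s = KE_max:
V_s = KE_max/e = 3.4723 V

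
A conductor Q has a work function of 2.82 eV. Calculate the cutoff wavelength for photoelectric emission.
439.66 nm

The threshold wavelength is when the photon energy equals the work function:
hc/λ₀ = φ

Solving for λ₀:
λ₀ = hc/φ = (6.626×10⁻³⁴ J·s)(3×10⁸ m/s) / (2.82 eV × 1.602×10⁻¹⁹ J/eV)
λ₀ = 439.66 nm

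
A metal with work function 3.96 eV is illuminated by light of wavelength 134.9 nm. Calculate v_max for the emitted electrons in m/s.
1.3565e+06 m/s

First, find the maximum kinetic energy:
E_photon = hc/λ = 9.1908 eV
KE_max = E_photon - φ = 9.1908 - 3.96 = 5.2308 eV

Convert to Joules: KE_max = 5.2308 × 1.602×10⁻¹⁹ J = 8.3807e-19 J

Then use KE = ½mv² to find velocity:
v = √(2·KE/m) = √(2 × 8.3807e-19 J / 9.109e-31 kg)
v = 1.3565e+06 m/s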